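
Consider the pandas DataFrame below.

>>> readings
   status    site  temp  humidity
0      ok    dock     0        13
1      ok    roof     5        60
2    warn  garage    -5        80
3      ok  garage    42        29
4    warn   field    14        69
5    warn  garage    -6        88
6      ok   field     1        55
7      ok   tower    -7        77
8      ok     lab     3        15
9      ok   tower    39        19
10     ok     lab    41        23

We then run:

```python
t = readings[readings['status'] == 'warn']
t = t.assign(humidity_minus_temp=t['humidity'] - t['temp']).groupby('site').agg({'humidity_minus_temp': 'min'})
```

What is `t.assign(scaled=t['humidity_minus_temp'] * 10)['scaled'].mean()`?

700.0

filter rows where status == 'warn':
  status    site  temp  humidity
2   warn  garage    -5        80
4   warn   field    14        69
5   warn  garage    -6        88
add column humidity_minus_temp = t['humidity'] - t['temp']:
  status    site  temp  humidity  humidity_minus_temp
2   warn  garage    -5        80                   85
4   warn   field    14        69                   55
5   warn  garage    -6        88                   94
group by site, min of humidity_minus_temp:
        humidity_minus_temp
site                       
field                    55
garage                   85
add column scaled = t['humidity_minus_temp'] * 10:
        humidity_minus_temp  scaled
site                               
field                    55     550
garage                   85     850
So mean() = 700.0.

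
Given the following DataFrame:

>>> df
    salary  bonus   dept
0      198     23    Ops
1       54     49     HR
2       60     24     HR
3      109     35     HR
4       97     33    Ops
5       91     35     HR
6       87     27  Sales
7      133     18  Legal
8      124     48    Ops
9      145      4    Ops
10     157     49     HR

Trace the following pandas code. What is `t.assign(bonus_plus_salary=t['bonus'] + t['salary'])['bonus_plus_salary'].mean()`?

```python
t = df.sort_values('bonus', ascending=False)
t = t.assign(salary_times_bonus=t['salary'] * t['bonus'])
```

sort by bonus descending:
    salary  bonus   dept
1       54     49     HR
10     157     49     HR
8      124     48    Ops
3      109     35     HR
5       91     35     HR
4       97     33    Ops
6       87     27  Sales
2       60     24     HR
0      198     23    Ops
7      133     18  Legal
9      145      4    Ops
add column salary_times_bonus = t['salary'] * t['bonus']:
    salary  bonus   dept  salary_times_bonus
1       54     49     HR                2646
10     157     49     HR                7693
8      124     48    Ops                5952
3      109     35     HR                3815
5       91     35     HR                3185
4       97     33    Ops                3201
6       87     27  Sales                2349
2       60     24     HR                1440
0      198     23    Ops                4554
7      133     18  Legal                2394
9      145      4    Ops                 580
add column bonus_plus_salary = t['bonus'] + t['salary']:
    salary  bonus   dept  salary_times_bonus  bonus_plus_salary
1       54     49     HR                2646                103
10     157     49     HR                7693                206
8      124     48    Ops                5952                172
3      109     35     HR                3815                144
5       91     35     HR                3185                126
4       97     33    Ops                3201                130
6       87     27  Sales                2349                114
2       60     24     HR                1440                 84
0      198     23    Ops                4554                221
7      133     18  Legal                2394                151
9      145      4    Ops                 580                149
So mean() = 145.454545455.

145.454545455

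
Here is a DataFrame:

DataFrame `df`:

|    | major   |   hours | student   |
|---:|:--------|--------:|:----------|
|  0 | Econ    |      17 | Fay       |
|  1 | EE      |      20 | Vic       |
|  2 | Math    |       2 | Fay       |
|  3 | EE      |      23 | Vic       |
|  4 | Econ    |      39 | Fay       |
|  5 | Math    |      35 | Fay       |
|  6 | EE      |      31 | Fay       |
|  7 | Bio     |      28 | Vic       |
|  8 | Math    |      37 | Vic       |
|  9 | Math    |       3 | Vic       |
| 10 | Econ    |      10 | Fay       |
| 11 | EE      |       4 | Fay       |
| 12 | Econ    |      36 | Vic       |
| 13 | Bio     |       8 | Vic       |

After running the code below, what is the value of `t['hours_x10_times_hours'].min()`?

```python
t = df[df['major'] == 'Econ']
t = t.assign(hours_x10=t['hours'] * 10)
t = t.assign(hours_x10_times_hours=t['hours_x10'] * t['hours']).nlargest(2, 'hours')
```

filter rows where major == 'Econ':
   major  hours student
0   Econ     17     Fay
4   Econ     39     Fay
10  Econ     10     Fay
12  Econ     36     Vic
add column hours_x10 = t['hours'] * 10:
   major  hours student  hours_x10
0   Econ     17     Fay        170
4   Econ     39     Fay        390
10  Econ     10     Fay        100
12  Econ     36     Vic        360
add column hours_x10_times_hours = t['hours_x10'] * t['hours']:
   major  hours student  hours_x10  hours_x10_times_hours
0   Econ     17     Fay        170                   2890
4   Econ     39     Fay        390                  15210
10  Econ     10     Fay        100                   1000
12  Econ     36     Vic        360                  12960
take 2 rows with largest hours:
   major  hours student  hours_x10  hours_x10_times_hours
4   Econ     39     Fay        390                  15210
12  Econ     36     Vic        360                  12960

12960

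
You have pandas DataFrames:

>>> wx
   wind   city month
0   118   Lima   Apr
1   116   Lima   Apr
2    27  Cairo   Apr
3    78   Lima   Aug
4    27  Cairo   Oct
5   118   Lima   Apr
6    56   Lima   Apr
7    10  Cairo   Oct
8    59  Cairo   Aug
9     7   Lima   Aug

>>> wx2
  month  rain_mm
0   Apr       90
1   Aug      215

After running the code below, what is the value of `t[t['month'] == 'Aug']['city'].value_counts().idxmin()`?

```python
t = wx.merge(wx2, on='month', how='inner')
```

Cairo

merge on 'month' (how='inner') → 8 rows:
   wind   city month  rain_mm
0   118   Lima   Apr       90
1   116   Lima   Apr       90
2    27  Cairo   Apr       90
3    78   Lima   Aug      215
4   118   Lima   Apr       90
5    56   Lima   Apr       90
6    59  Cairo   Aug      215
7     7   Lima   Aug      215
filter rows where month == 'Aug':
   wind   city month  rain_mm
3    78   Lima   Aug      215
6    59  Cairo   Aug      215
7     7   Lima   Aug      215
value_counts of city:
city
Lima     2
Cairo    1
Name: count, dtype: int64
Finally, label with the smallest value = Cairo.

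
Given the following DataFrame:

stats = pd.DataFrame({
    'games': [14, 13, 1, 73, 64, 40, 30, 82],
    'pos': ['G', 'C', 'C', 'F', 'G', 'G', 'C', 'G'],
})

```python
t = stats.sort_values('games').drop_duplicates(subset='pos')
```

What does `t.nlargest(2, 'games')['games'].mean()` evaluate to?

sort by games:
   games pos
2      1   C
1     13   C
0     14   G
6     30   C
5     40   G
4     64   G
3     73   F
7     82   G
drop duplicate pos (keep=first):
   games pos
2      1   C
0     14   G
3     73   F
take 2 rows with largest games:
   games pos
3     73   F
0     14   G
Hence 43.5.

43.5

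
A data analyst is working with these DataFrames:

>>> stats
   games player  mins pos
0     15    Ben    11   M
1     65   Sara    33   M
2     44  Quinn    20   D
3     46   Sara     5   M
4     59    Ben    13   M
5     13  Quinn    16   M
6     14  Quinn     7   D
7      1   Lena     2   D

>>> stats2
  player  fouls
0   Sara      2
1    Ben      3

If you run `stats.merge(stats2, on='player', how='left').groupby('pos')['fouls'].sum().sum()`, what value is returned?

10.0

merge on 'player' (how='left') → 8 rows:
   games player  mins pos  fouls
0     15    Ben    11   M    3.0
1     65   Sara    33   M    2.0
2     44  Quinn    20   D    NaN
3     46   Sara     5   M    2.0
4     59    Ben    13   M    3.0
5     13  Quinn    16   M    NaN
6     14  Quinn     7   D    NaN
7      1   Lena     2   D    NaN
group by pos, sum of fouls:
pos
D     0.0
M    10.0
Name: fouls, dtype: float64
Then the sum of the resulting series: 10.0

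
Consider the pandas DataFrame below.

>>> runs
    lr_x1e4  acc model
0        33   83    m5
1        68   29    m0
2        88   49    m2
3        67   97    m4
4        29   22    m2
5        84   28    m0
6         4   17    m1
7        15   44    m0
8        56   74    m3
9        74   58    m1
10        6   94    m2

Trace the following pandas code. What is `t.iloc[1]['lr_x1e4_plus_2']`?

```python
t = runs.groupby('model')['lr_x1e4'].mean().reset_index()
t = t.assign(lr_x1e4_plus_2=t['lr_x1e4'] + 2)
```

41.0

group by model, mean of lr_x1e4:
model
m0    55.666667
m1    39.000000
m2    41.000000
m3    56.000000
m4    67.000000
m5    33.000000
Name: lr_x1e4, dtype: float64
reset_index():
  model    lr_x1e4
0    m0  55.666667
1    m1  39.000000
2    m2  41.000000
3    m3  56.000000
4    m4  67.000000
5    m5  33.000000
add column lr_x1e4_plus_2 = t['lr_x1e4'] + 2:
  model    lr_x1e4  lr_x1e4_plus_2
0    m0  55.666667       57.666667
1    m1  39.000000       41.000000
2    m2  41.000000       43.000000
3    m3  56.000000       58.000000
4    m4  67.000000       69.000000
5    m5  33.000000       35.000000
The value at position 1, column 'lr_x1e4_plus_2' is 41.0.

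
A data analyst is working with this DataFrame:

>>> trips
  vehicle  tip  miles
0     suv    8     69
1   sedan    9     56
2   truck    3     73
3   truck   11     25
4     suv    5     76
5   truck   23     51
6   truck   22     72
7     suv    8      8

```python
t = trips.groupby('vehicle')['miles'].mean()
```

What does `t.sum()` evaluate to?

group by vehicle, mean of miles:
vehicle
sedan    56.00
suv      51.00
truck    55.25
Name: miles, dtype: float64
Then the sum of the resulting series: 162.25

162.25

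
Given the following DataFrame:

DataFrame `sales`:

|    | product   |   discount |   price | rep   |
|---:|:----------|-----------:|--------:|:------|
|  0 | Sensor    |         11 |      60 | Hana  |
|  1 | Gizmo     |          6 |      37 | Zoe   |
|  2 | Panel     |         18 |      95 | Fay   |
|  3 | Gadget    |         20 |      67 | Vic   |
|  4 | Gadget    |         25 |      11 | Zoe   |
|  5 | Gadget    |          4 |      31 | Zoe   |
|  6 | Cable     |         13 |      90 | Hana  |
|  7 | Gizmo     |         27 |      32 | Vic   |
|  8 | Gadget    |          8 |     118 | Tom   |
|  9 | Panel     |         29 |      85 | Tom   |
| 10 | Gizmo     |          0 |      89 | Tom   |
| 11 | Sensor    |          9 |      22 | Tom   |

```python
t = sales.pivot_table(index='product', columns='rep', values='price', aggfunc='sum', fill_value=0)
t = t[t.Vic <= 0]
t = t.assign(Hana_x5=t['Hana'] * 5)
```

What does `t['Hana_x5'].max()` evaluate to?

450

pivot: rows=product, cols=rep, sum(price):
rep      Fay  Hana  Tom  Vic  Zoe
product                          
Cable      0    90    0    0    0
Gadget     0     0  118   67   42
Gizmo      0     0   89   32   37
Panel     95     0   85    0    0
Sensor     0    60   22    0    0
filter rows where Vic <= 0:
rep      Fay  Hana  Tom  Vic  Zoe
product                          
Cable      0    90    0    0    0
Panel     95     0   85    0    0
Sensor     0    60   22    0    0
add column Hana_x5 = t['Hana'] * 5:
rep      Fay  Hana  Tom  Vic  Zoe  Hana_x5
product                                   
Cable      0    90    0    0    0      450
Panel     95     0   85    0    0        0
Sensor     0    60   22    0    0      300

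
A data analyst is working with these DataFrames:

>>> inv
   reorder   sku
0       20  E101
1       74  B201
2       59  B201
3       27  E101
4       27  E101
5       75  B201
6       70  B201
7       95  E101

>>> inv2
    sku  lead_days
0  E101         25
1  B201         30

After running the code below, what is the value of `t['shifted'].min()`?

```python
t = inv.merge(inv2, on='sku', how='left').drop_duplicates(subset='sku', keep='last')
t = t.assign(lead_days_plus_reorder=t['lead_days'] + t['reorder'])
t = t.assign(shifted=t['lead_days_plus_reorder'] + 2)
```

102

merge on 'sku' (how='left') → 8 rows:
   reorder   sku  lead_days
0       20  E101         25
1       74  B201         30
2       59  B201         30
3       27  E101         25
4       27  E101         25
5       75  B201         30
6       70  B201         30
7       95  E101         25
drop duplicate sku (keep=last):
   reorder   sku  lead_days
6       70  B201         30
7       95  E101         25
add column lead_days_plus_reorder = t['lead_days'] + t['reorder']:
   reorder   sku  lead_days  lead_days_plus_reorder
6       70  B201         30                     100
7       95  E101         25                     120
add column shifted = t['lead_days_plus_reorder'] + 2:
   reorder   sku  lead_days  lead_days_plus_reorder  shifted
6       70  B201         30                     100      102
7       95  E101         25                     120      122
Taking the min of column 'shifted' gives 102.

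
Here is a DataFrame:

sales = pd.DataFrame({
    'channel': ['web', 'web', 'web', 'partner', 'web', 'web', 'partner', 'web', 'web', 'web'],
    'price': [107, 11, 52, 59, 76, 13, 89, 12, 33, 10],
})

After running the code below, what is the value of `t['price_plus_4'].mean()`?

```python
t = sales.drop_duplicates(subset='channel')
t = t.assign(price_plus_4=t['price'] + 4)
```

87.0

drop duplicate channel (keep=first):
   channel  price
0      web    107
3  partner     59
add column price_plus_4 = t['price'] + 4:
   channel  price  price_plus_4
0      web    107           111
3  partner     59            63
Hence 87.0.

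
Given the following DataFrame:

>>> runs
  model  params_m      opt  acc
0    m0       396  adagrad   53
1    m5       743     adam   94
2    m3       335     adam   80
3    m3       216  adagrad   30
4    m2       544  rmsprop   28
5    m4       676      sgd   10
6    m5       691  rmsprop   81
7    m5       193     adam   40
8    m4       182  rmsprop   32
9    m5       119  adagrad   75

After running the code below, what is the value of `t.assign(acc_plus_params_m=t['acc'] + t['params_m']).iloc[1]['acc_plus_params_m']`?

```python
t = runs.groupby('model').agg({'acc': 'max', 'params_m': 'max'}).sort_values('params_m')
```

group by model: max(acc), max(params_m):
       acc  params_m
model               
m0      53       396
m2      28       544
m3      80       335
m4      32       676
m5      94       743
sort by params_m:
       acc  params_m
model               
m3      80       335
m0      53       396
m2      28       544
m4      32       676
m5      94       743
add column acc_plus_params_m = t['acc'] + t['params_m']:
       acc  params_m  acc_plus_params_m
model                                  
m3      80       335                415
m0      53       396                449
m2      28       544                572
m4      32       676                708
m5      94       743                837

449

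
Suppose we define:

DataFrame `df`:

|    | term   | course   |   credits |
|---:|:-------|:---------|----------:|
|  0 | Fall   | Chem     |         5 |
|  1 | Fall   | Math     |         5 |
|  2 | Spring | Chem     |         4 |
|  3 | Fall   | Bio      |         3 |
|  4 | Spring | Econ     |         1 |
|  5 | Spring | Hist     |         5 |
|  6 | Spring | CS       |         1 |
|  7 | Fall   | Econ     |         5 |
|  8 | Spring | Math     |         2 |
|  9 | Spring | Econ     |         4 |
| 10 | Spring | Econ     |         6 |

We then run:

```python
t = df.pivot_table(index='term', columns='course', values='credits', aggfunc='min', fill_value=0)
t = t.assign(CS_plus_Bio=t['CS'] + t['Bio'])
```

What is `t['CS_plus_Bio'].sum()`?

4

pivot: rows=term, cols=course, min(credits):
course  Bio  CS  Chem  Econ  Hist  Math
term                                   
Fall      3   0     5     5     0     5
Spring    0   1     4     1     5     2
add column CS_plus_Bio = t['CS'] + t['Bio']:
course  Bio  CS  Chem  Econ  Hist  Math  CS_plus_Bio
term                                                
Fall      3   0     5     5     0     5            3
Spring    0   1     4     1     5     2            1
Hence 4.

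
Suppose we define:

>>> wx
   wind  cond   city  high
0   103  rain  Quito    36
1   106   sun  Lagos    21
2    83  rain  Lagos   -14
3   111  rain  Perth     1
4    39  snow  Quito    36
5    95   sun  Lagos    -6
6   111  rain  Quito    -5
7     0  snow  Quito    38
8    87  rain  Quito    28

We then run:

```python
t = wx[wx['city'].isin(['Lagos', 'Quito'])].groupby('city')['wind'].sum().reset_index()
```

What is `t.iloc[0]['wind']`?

284

filter rows where city in ['Lagos', 'Quito']:
   wind  cond   city  high
0   103  rain  Quito    36
1   106   sun  Lagos    21
2    83  rain  Lagos   -14
4    39  snow  Quito    36
5    95   sun  Lagos    -6
6   111  rain  Quito    -5
7     0  snow  Quito    38
8    87  rain  Quito    28
group by city, sum of wind:
city
Lagos    284
Quito    340
Name: wind, dtype: int64
reset_index():
    city  wind
0  Lagos   284
1  Quito   340
Taking the value at position 0, column 'wind' gives 284.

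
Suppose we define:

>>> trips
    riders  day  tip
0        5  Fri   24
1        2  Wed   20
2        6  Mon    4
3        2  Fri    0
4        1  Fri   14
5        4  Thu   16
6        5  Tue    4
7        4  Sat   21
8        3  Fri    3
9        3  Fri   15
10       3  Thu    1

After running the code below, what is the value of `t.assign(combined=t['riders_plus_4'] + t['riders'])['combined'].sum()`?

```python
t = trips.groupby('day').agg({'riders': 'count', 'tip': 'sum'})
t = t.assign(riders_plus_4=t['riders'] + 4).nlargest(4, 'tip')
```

34

group by day: count(riders), sum(tip):
     riders  tip
day             
Fri       5   56
Mon       1    4
Sat       1   21
Thu       2   17
Tue       1    4
Wed       1   20
add column riders_plus_4 = t['riders'] + 4:
     riders  tip  riders_plus_4
day                            
Fri       5   56              9
Mon       1    4              5
Sat       1   21              5
Thu       2   17              6
Tue       1    4              5
Wed       1   20              5
take 4 rows with largest tip:
     riders  tip  riders_plus_4
day                            
Fri       5   56              9
Sat       1   21              5
Wed       1   20              5
Thu       2   17              6
add column combined = t['riders_plus_4'] + t['riders']:
     riders  tip  riders_plus_4  combined
day                                      
Fri       5   56              9        14
Sat       1   21              5         6
Wed       1   20              5         6
Thu       2   17              6         8
Finally, sum of column 'combined' = 34.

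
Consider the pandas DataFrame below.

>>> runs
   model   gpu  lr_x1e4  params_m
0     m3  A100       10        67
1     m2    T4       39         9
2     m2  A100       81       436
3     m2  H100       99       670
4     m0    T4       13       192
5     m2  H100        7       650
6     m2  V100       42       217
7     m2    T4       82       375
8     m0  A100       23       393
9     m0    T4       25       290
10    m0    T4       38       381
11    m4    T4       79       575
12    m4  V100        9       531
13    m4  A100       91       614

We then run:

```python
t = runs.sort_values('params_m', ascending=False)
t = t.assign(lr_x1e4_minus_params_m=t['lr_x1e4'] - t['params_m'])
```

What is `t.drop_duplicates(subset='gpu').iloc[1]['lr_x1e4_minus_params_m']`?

-523

sort by params_m descending:
   model   gpu  lr_x1e4  params_m
3     m2  H100       99       670
5     m2  H100        7       650
13    m4  A100       91       614
11    m4    T4       79       575
12    m4  V100        9       531
2     m2  A100       81       436
8     m0  A100       23       393
10    m0    T4       38       381
7     m2    T4       82       375
9     m0    T4       25       290
6     m2  V100       42       217
4     m0    T4       13       192
0     m3  A100       10        67
1     m2    T4       39         9
add column lr_x1e4_minus_params_m = t['lr_x1e4'] - t['params_m']:
   model   gpu  lr_x1e4  params_m  lr_x1e4_minus_params_m
3     m2  H100       99       670                    -571
5     m2  H100        7       650                    -643
13    m4  A100       91       614                    -523
11    m4    T4       79       575                    -496
12    m4  V100        9       531                    -522
2     m2  A100       81       436                    -355
8     m0  A100       23       393                    -370
10    m0    T4       38       381                    -343
7     m2    T4       82       375                    -293
9     m0    T4       25       290                    -265
6     m2  V100       42       217                    -175
4     m0    T4       13       192                    -179
0     m3  A100       10        67                     -57
1     m2    T4       39         9                      30
drop duplicate gpu (keep=first):
   model   gpu  lr_x1e4  params_m  lr_x1e4_minus_params_m
3     m2  H100       99       670                    -571
13    m4  A100       91       614                    -523
11    m4    T4       79       575                    -496
12    m4  V100        9       531                    -522
Reading off the value at position 1, column 'lr_x1e4_minus_params_m', we get -523.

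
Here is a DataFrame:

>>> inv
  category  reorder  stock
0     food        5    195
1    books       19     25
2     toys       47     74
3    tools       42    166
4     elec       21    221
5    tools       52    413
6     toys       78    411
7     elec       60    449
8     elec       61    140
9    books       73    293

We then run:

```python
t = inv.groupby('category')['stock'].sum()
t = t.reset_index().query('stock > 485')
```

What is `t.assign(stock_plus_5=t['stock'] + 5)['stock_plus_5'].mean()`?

699.5

group by category, sum of stock:
category
books    318
elec     810
food     195
tools    579
toys     485
Name: stock, dtype: int64
reset_index():
  category  stock
0    books    318
1     elec    810
2     food    195
3    tools    579
4     toys    485
filter rows where stock > 485:
  category  stock
1     elec    810
3    tools    579
add column stock_plus_5 = t['stock'] + 5:
  category  stock  stock_plus_5
1     elec    810           815
3    tools    579           584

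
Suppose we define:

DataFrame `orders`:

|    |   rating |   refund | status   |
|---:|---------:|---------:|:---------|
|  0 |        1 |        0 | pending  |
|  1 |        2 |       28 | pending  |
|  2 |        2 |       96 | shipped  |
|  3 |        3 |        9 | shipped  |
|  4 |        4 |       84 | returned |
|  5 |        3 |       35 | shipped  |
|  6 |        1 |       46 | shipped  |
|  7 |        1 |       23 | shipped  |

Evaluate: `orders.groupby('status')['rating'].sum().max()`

group by status, sum of rating:
status
pending      3
returned     4
shipped     10
Name: rating, dtype: int64
max of the resulting series → 10

10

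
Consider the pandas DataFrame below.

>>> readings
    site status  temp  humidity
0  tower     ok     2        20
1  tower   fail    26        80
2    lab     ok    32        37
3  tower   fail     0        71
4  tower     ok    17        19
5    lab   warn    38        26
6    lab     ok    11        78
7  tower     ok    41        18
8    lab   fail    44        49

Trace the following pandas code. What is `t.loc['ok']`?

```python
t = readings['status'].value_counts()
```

5

value_counts of status:
status
ok      5
fail    3
warn    1
Name: count, dtype: int64
Taking the value at index 'ok' gives 5.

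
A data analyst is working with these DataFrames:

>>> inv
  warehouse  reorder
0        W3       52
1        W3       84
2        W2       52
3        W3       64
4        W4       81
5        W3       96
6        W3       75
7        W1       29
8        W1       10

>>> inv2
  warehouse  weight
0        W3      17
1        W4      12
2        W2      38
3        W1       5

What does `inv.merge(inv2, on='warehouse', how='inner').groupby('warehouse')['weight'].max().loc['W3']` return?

17

merge on 'warehouse' (how='inner') → 9 rows:
  warehouse  reorder  weight
0        W3       52      17
1        W3       84      17
2        W2       52      38
3        W3       64      17
4        W4       81      12
5        W3       96      17
6        W3       75      17
7        W1       29       5
8        W1       10       5
group by warehouse, max of weight:
warehouse
W1     5
W2    38
W3    17
W4    12
Name: weight, dtype: int64
So loc['W3'] = 17.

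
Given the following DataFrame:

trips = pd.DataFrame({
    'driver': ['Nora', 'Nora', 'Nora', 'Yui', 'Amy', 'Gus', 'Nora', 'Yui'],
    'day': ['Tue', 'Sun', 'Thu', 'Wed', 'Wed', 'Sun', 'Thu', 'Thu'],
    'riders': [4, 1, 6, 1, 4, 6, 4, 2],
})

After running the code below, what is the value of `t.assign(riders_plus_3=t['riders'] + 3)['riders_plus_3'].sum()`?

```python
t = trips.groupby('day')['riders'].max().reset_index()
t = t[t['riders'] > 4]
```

18

group by day, max of riders:
day
Sun    6
Thu    6
Tue    4
Wed    4
Name: riders, dtype: int64
reset_index():
   day  riders
0  Sun       6
1  Thu       6
2  Tue       4
3  Wed       4
filter rows where riders > 4:
   day  riders
0  Sun       6
1  Thu       6
add column riders_plus_3 = t['riders'] + 3:
   day  riders  riders_plus_3
0  Sun       6              9
1  Thu       6              9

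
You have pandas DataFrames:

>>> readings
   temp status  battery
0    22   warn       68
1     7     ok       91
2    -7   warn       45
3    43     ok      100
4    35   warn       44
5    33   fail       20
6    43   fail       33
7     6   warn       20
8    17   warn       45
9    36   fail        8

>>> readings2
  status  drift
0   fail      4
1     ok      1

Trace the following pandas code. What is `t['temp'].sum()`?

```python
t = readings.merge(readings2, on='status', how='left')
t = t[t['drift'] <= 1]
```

50

merge on 'status' (how='left') → 10 rows:
   temp status  battery  drift
0    22   warn       68    NaN
1     7     ok       91    1.0
2    -7   warn       45    NaN
3    43     ok      100    1.0
4    35   warn       44    NaN
5    33   fail       20    4.0
6    43   fail       33    4.0
7     6   warn       20    NaN
8    17   warn       45    NaN
9    36   fail        8    4.0
filter rows where drift <= 1:
   temp status  battery  drift
1     7     ok       91    1.0
3    43     ok      100    1.0
The sum of column 'temp' is 50.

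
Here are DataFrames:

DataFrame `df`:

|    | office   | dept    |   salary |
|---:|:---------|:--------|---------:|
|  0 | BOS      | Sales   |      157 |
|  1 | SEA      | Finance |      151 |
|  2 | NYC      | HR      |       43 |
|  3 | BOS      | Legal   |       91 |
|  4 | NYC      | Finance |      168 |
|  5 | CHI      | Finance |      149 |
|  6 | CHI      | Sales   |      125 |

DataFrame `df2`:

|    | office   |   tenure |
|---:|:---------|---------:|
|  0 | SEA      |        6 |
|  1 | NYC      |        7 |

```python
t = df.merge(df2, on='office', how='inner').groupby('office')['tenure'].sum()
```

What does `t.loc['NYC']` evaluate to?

merge on 'office' (how='inner') → 3 rows:
  office     dept  salary  tenure
0    SEA  Finance     151       6
1    NYC       HR      43       7
2    NYC  Finance     168       7
group by office, sum of tenure:
office
NYC    14
SEA     6
Name: tenure, dtype: int64

14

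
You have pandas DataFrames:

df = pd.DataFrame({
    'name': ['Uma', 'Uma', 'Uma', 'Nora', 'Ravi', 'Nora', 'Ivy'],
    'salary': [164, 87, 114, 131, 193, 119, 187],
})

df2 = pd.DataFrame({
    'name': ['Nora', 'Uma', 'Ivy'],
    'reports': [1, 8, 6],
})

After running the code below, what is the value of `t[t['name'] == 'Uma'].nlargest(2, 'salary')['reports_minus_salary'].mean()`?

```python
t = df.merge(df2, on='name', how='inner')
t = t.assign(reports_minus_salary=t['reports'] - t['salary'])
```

merge on 'name' (how='inner') → 6 rows:
   name  salary  reports
0   Uma     164        8
1   Uma      87        8
2   Uma     114        8
3  Nora     131        1
4  Nora     119        1
5   Ivy     187        6
add column reports_minus_salary = t['reports'] - t['salary']:
   name  salary  reports  reports_minus_salary
0   Uma     164        8                  -156
1   Uma      87        8                   -79
2   Uma     114        8                  -106
3  Nora     131        1                  -130
4  Nora     119        1                  -118
5   Ivy     187        6                  -181
filter rows where name == 'Uma':
  name  salary  reports  reports_minus_salary
0  Uma     164        8                  -156
1  Uma      87        8                   -79
2  Uma     114        8                  -106
take 2 rows with largest salary:
  name  salary  reports  reports_minus_salary
0  Uma     164        8                  -156
2  Uma     114        8                  -106

-131.0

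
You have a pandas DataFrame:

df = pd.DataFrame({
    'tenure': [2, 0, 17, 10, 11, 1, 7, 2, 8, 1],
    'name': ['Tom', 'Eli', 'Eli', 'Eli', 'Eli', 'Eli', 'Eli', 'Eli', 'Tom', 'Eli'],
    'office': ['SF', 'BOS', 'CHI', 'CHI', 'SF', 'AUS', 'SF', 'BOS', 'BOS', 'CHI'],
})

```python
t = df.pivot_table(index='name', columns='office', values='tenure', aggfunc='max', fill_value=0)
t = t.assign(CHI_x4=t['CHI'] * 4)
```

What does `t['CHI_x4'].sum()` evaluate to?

68

pivot: rows=name, cols=office, max(tenure):
office  AUS  BOS  CHI  SF
name                     
Eli       1    2   17  11
Tom       0    8    0   2
add column CHI_x4 = t['CHI'] * 4:
office  AUS  BOS  CHI  SF  CHI_x4
name                             
Eli       1    2   17  11      68
Tom       0    8    0   2       0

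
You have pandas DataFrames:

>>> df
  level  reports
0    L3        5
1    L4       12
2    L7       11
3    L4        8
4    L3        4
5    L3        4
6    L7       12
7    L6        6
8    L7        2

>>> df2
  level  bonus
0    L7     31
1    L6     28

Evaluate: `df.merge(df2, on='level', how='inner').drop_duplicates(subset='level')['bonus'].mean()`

merge on 'level' (how='inner') → 4 rows:
  level  reports  bonus
0    L7       11     31
1    L7       12     31
2    L6        6     28
3    L7        2     31
drop duplicate level (keep=first):
  level  reports  bonus
0    L7       11     31
2    L6        6     28
Finally, mean of column 'bonus' = 29.5.

29.5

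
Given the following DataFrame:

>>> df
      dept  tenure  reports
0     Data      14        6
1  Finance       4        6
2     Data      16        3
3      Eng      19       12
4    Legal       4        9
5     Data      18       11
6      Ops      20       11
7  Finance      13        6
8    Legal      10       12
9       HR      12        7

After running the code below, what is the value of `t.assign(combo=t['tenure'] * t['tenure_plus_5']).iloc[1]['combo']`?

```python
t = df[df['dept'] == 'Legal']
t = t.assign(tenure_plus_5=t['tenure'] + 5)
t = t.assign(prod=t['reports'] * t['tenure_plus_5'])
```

150

filter rows where dept == 'Legal':
    dept  tenure  reports
4  Legal       4        9
8  Legal      10       12
add column tenure_plus_5 = t['tenure'] + 5:
    dept  tenure  reports  tenure_plus_5
4  Legal       4        9              9
8  Legal      10       12             15
add column prod = t['reports'] * t['tenure_plus_5']:
    dept  tenure  reports  tenure_plus_5  prod
4  Legal       4        9              9    81
8  Legal      10       12             15   180
add column combo = t['tenure'] * t['tenure_plus_5']:
    dept  tenure  reports  tenure_plus_5  prod  combo
4  Legal       4        9              9    81     36
8  Legal      10       12             15   180    150
The value at position 1, column 'combo' is 150.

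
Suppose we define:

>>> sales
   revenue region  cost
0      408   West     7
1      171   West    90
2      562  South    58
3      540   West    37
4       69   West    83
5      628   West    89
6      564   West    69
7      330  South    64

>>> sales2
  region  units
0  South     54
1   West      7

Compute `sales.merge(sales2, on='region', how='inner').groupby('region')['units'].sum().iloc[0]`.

108

merge on 'region' (how='inner') → 8 rows:
   revenue region  cost  units
0      408   West     7      7
1      171   West    90      7
2      562  South    58     54
3      540   West    37      7
4       69   West    83      7
5      628   West    89      7
6      564   West    69      7
7      330  South    64     54
group by region, sum of units:
region
South    108
West      42
Name: units, dtype: int64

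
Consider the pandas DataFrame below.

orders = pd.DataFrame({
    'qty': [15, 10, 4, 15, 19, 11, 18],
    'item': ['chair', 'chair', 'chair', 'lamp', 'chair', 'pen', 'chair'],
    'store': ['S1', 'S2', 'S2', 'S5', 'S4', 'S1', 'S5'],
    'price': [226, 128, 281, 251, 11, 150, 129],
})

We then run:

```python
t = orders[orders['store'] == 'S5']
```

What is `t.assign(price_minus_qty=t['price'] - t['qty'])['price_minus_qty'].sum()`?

filter rows where store == 'S5':
   qty   item store  price
3   15   lamp    S5    251
6   18  chair    S5    129
add column price_minus_qty = t['price'] - t['qty']:
   qty   item store  price  price_minus_qty
3   15   lamp    S5    251              236
6   18  chair    S5    129              111

347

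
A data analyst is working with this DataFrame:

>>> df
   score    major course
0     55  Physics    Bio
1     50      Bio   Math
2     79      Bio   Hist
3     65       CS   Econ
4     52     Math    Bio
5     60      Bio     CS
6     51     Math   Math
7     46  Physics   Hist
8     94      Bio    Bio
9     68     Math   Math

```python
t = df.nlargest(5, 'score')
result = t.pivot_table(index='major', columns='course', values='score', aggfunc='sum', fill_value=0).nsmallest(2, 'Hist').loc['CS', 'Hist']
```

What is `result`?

take 5 rows with largest score:
   score major course
8     94   Bio    Bio
2     79   Bio   Hist
9     68  Math   Math
3     65    CS   Econ
5     60   Bio     CS
pivot: rows=major, cols=course, sum(score):
course  Bio  CS  Econ  Hist  Math
major                            
Bio      94  60     0    79     0
CS        0   0    65     0     0
Math      0   0     0     0    68
take 2 rows with smallest Hist:
course  Bio  CS  Econ  Hist  Math
major                            
CS        0   0    65     0     0
Math      0   0     0     0    68
Hence 0.

0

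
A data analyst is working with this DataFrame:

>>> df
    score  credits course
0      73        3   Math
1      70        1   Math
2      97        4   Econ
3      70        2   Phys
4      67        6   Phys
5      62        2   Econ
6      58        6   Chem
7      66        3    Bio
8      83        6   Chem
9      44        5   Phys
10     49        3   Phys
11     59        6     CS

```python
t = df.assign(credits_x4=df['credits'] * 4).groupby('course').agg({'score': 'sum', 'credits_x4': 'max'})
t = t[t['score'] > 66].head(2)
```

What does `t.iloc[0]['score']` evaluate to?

141

add column credits_x4 = df['credits'] * 4:
    score  credits course  credits_x4
0      73        3   Math          12
1      70        1   Math           4
2      97        4   Econ          16
3      70        2   Phys           8
4      67        6   Phys          24
5      62        2   Econ           8
6      58        6   Chem          24
7      66        3    Bio          12
8      83        6   Chem          24
9      44        5   Phys          20
10     49        3   Phys          12
11     59        6     CS          24
group by course: sum(score), max(credits_x4):
        score  credits_x4
course                   
Bio        66          12
CS         59          24
Chem      141          24
Econ      159          16
Math      143          12
Phys      230          24
filter rows where score > 66:
        score  credits_x4
course                   
Chem      141          24
Econ      159          16
Math      143          12
Phys      230          24
take first 2 rows:
        score  credits_x4
course                   
Chem      141          24
Econ      159          16
So iloc[0]['score'] = 141.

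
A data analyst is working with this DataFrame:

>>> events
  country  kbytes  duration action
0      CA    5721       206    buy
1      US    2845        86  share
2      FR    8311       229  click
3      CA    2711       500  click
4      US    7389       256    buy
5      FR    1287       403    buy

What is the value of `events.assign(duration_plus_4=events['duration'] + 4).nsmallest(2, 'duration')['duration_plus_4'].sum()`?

add column duration_plus_4 = events['duration'] + 4:
  country  kbytes  duration action  duration_plus_4
0      CA    5721       206    buy              210
1      US    2845        86  share               90
2      FR    8311       229  click              233
3      CA    2711       500  click              504
4      US    7389       256    buy              260
5      FR    1287       403    buy              407
take 2 rows with smallest duration:
  country  kbytes  duration action  duration_plus_4
1      US    2845        86  share               90
0      CA    5721       206    buy              210

300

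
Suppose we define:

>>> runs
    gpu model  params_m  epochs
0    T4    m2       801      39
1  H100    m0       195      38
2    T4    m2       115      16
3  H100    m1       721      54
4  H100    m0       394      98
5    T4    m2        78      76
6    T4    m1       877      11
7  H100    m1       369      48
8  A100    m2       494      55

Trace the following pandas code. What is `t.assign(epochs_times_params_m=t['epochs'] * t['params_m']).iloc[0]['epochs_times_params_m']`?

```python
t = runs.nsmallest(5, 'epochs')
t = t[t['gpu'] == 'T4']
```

take 5 rows with smallest epochs:
    gpu model  params_m  epochs
6    T4    m1       877      11
2    T4    m2       115      16
1  H100    m0       195      38
0    T4    m2       801      39
7  H100    m1       369      48
filter rows where gpu == 'T4':
  gpu model  params_m  epochs
6  T4    m1       877      11
2  T4    m2       115      16
0  T4    m2       801      39
add column epochs_times_params_m = t['epochs'] * t['params_m']:
  gpu model  params_m  epochs  epochs_times_params_m
6  T4    m1       877      11                   9647
2  T4    m2       115      16                   1840
0  T4    m2       801      39                  31239
Finally, value at position 0, column 'epochs_times_params_m' = 9647.

9647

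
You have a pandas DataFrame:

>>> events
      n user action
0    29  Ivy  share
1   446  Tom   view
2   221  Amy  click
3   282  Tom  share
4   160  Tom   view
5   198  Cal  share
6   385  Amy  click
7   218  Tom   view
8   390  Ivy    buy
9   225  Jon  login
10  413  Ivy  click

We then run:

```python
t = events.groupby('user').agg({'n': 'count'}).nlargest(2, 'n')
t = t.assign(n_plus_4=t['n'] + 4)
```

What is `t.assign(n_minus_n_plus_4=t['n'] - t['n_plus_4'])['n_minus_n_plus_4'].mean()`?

-4.0

group by user, count of n:
      n
user   
Amy   2
Cal   1
Ivy   3
Jon   1
Tom   4
take 2 rows with largest n:
      n
user   
Tom   4
Ivy   3
add column n_plus_4 = t['n'] + 4:
      n  n_plus_4
user             
Tom   4         8
Ivy   3         7
add column n_minus_n_plus_4 = t['n'] - t['n_plus_4']:
      n  n_plus_4  n_minus_n_plus_4
user                               
Tom   4         8                -4
Ivy   3         7                -4
Hence -4.0.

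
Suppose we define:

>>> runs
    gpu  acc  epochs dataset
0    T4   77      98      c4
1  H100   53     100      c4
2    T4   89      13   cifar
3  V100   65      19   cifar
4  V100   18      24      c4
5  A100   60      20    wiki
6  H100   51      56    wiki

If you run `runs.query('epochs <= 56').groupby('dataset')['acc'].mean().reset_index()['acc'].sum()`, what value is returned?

150.5

filter rows where epochs <= 56:
    gpu  acc  epochs dataset
2    T4   89      13   cifar
3  V100   65      19   cifar
4  V100   18      24      c4
5  A100   60      20    wiki
6  H100   51      56    wiki
group by dataset, mean of acc:
dataset
c4       18.0
cifar    77.0
wiki     55.5
Name: acc, dtype: float64
reset_index():
  dataset   acc
0      c4  18.0
1   cifar  77.0
2    wiki  55.5
Taking the sum of column 'acc' gives 150.5.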